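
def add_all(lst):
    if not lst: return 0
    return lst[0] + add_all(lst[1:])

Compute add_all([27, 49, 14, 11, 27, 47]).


add_all([27, 49, 14, 11, 27, 47]) = 27 + add_all([49, 14, 11, 27, 47])
add_all([49, 14, 11, 27, 47]) = 49 + add_all([14, 11, 27, 47])
add_all([14, 11, 27, 47]) = 14 + add_all([11, 27, 47])
add_all([11, 27, 47]) = 11 + add_all([27, 47])
add_all([27, 47]) = 27 + add_all([47])
add_all([47]) = 47 + add_all([])
add_all([]) = 0  (base case)
Total: 27 + 49 + 14 + 11 + 27 + 47 + 0 = 175

175


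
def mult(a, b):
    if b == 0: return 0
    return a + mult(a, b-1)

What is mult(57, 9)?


mult(57, 9) = 57 + mult(57, 8)
mult(57, 8) = 57 + mult(57, 7)
mult(57, 7) = 57 + mult(57, 6)
mult(57, 6) = 57 + mult(57, 5)
mult(57, 5) = 57 + mult(57, 4)
mult(57, 4) = 57 + mult(57, 3)
mult(57, 3) = 57 + mult(57, 2)
mult(57, 2) = 57 + mult(57, 1)
mult(57, 1) = 57 + mult(57, 0)
mult(57, 0) = 0  (base case)
Total: 57 + 57 + 57 + 57 + 57 + 57 + 57 + 57 + 57 + 0 = 513

513


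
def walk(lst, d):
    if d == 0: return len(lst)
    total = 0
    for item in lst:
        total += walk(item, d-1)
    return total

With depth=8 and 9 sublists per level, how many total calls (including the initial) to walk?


At depth 0 (root): 1 call
At depth 1: each of 1 parents calls walk on 9 children = 9 calls
At depth 2: each of 9 parents calls walk on 9 children = 81 calls
At depth 3: each of 81 parents calls walk on 9 children = 729 calls
At depth 4: each of 729 parents calls walk on 9 children = 6561 calls
At depth 5: each of 6561 parents calls walk on 9 children = 59049 calls
At depth 6: each of 59049 parents calls walk on 9 children = 531441 calls
At depth 7: each of 531441 parents calls walk on 9 children = 4782969 calls
At depth 8: each of 4782969 parents calls walk on 9 children = 43046721 calls
Total: 1 + 9 + 81 + 729 + 6561 + 59049 + 531441 + 4782969 + 43046721 = 48427561

48427561


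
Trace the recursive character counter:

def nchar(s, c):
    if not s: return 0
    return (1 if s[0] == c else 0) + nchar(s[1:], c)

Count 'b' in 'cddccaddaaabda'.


s[0]='c' != 'b' -> 0
s[0]='d' != 'b' -> 0
s[0]='d' != 'b' -> 0
s[0]='c' != 'b' -> 0
s[0]='c' != 'b' -> 0
s[0]='a' != 'b' -> 0
s[0]='d' != 'b' -> 0
s[0]='d' != 'b' -> 0
s[0]='a' != 'b' -> 0
s[0]='a' != 'b' -> 0
s[0]='a' != 'b' -> 0
s[0]='b' == 'b' -> 1
s[0]='d' != 'b' -> 0
s[0]='a' != 'b' -> 0
Sum: 0 + 0 + 0 + 0 + 0 + 0 + 0 + 0 + 0 + 0 + 0 + 1 + 0 + 0 = 1

1


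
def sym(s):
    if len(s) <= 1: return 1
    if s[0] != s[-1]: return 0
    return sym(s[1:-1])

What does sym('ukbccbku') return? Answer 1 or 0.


sym('ukbccbku'): s[0]='u' == s[-1]='u' -> check sym('kbccbk')
sym('kbccbk'): s[0]='k' == s[-1]='k' -> check sym('bccb')
sym('bccb'): s[0]='b' == s[-1]='b' -> check sym('cc')
sym('cc'): s[0]='c' == s[-1]='c' -> check sym('')
sym(''): len <= 1 -> return 1  (base case)
Result: 1 (palindrome)

1


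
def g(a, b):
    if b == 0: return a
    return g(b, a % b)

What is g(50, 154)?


g(50, 154) = g(154, 50)
g(154, 50) = g(50, 4)
g(50, 4) = g(4, 2)
g(4, 2) = g(2, 0)
g(2, 0) = 2  (base case)

2


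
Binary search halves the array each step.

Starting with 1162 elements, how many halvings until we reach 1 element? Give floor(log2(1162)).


1162 / 2 = 581
581 / 2 = 290
290 / 2 = 145
145 / 2 = 72
72 / 2 = 36
36 / 2 = 18
18 / 2 = 9
9 / 2 = 4
4 / 2 = 2
2 / 2 = 1
Reached 1 after 10 halvings

10


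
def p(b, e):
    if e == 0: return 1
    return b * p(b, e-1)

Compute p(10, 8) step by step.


p(10, 8)
= 10 * p(10, 7)
= 10 * 10 * p(10, 6)
= 10 * 10 * 10 * p(10, 5)
= 10 * 10 * 10 * 10 * p(10, 4)
= 10 * 10 * 10 * 10 * 10 * p(10, 3)
= 10 * 10 * 10 * 10 * 10 * 10 * p(10, 2)
= 10 * 10 * 10 * 10 * 10 * 10 * 10 * p(10, 1)
= 10 * 10 * 10 * 10 * 10 * 10 * 10 * 10 * p(10, 0)
= 10 * 10 * 10 * 10 * 10 * 10 * 10 * 10 * 1
= 100000000

100000000


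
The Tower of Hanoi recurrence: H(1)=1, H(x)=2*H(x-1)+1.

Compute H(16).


H(16) = 2 * H(15) + 1
H(15) = 2 * H(14) + 1
H(14) = 2 * H(13) + 1
H(13) = 2 * H(12) + 1
H(12) = 2 * H(11) + 1
H(11) = 2 * H(10) + 1
H(10) = 2 * H(9) + 1
H(9) = 2 * H(8) + 1
H(8) = 2 * H(7) + 1
H(7) = 2 * H(6) + 1
H(6) = 2 * H(5) + 1
H(5) = 2 * H(4) + 1
H(4) = 2 * H(3) + 1
H(3) = 2 * H(2) + 1
H(2) = 2 * H(1) + 1
H(1) = 1  (base case)
H(2) = 2 * 1 + 1 = 3
H(3) = 2 * 3 + 1 = 7
H(4) = 2 * 7 + 1 = 15
H(5) = 2 * 15 + 1 = 31
H(6) = 2 * 31 + 1 = 63
H(7) = 2 * 63 + 1 = 127
H(8) = 2 * 127 + 1 = 255
H(9) = 2 * 255 + 1 = 511
H(10) = 2 * 511 + 1 = 1023
H(11) = 2 * 1023 + 1 = 2047
H(12) = 2 * 2047 + 1 = 4095
H(13) = 2 * 4095 + 1 = 8191
H(14) = 2 * 8191 + 1 = 16383
H(15) = 2 * 16383 + 1 = 32767
H(16) = 2 * 32767 + 1 = 65535

65535


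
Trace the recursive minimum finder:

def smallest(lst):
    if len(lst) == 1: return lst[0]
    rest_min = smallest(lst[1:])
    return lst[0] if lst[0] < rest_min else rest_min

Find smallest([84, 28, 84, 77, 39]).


smallest([84, 28, 84, 77, 39]): compare 84 with smallest([28, 84, 77, 39])
smallest([28, 84, 77, 39]): compare 28 with smallest([84, 77, 39])
smallest([84, 77, 39]): compare 84 with smallest([77, 39])
smallest([77, 39]): compare 77 with smallest([39])
smallest([39]) = 39  (base case)
Compare 77 with 39 -> 39
Compare 84 with 39 -> 39
Compare 28 with 39 -> 28
Compare 84 with 28 -> 28

28


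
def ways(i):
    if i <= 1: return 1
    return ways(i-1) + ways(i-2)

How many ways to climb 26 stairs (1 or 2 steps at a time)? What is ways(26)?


Building up from base cases:
ways(0) = 1
ways(1) = 1
ways(2) = ways(1) + ways(0) = 1 + 1 = 2
ways(3) = ways(2) + ways(1) = 2 + 1 = 3
ways(4) = ways(3) + ways(2) = 3 + 2 = 5
ways(5) = ways(4) + ways(3) = 5 + 3 = 8
ways(6) = ways(5) + ways(4) = 8 + 5 = 13
ways(7) = ways(6) + ways(5) = 13 + 8 = 21
ways(8) = ways(7) + ways(6) = 21 + 13 = 34
ways(9) = ways(8) + ways(7) = 34 + 21 = 55
ways(10) = ways(9) + ways(8) = 55 + 34 = 89
ways(11) = ways(10) + ways(9) = 89 + 55 = 144
ways(12) = ways(11) + ways(10) = 144 + 89 = 233
ways(13) = ways(12) + ways(11) = 233 + 144 = 377
ways(14) = ways(13) + ways(12) = 377 + 233 = 610
ways(15) = ways(14) + ways(13) = 610 + 377 = 987
ways(16) = ways(15) + ways(14) = 987 + 610 = 1597
ways(17) = ways(16) + ways(15) = 1597 + 987 = 2584
ways(18) = ways(17) + ways(16) = 2584 + 1597 = 4181
ways(19) = ways(18) + ways(17) = 4181 + 2584 = 6765
ways(20) = ways(19) + ways(18) = 6765 + 4181 = 10946
ways(21) = ways(20) + ways(19) = 10946 + 6765 = 17711
ways(22) = ways(21) + ways(20) = 17711 + 10946 = 28657
ways(23) = ways(22) + ways(21) = 28657 + 17711 = 46368
ways(24) = ways(23) + ways(22) = 46368 + 28657 = 75025
ways(25) = ways(24) + ways(23) = 75025 + 46368 = 121393
ways(26) = ways(25) + ways(24) = 121393 + 75025 = 196418

196418


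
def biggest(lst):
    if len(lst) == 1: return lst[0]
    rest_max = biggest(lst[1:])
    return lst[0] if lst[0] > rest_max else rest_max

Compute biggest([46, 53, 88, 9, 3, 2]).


biggest([46, 53, 88, 9, 3, 2]): compare 46 with biggest([53, 88, 9, 3, 2])
biggest([53, 88, 9, 3, 2]): compare 53 with biggest([88, 9, 3, 2])
biggest([88, 9, 3, 2]): compare 88 with biggest([9, 3, 2])
biggest([9, 3, 2]): compare 9 with biggest([3, 2])
biggest([3, 2]): compare 3 with biggest([2])
biggest([2]) = 2  (base case)
Compare 3 with 2 -> 3
Compare 9 with 3 -> 9
Compare 88 with 9 -> 88
Compare 53 with 88 -> 88
Compare 46 with 88 -> 88

88


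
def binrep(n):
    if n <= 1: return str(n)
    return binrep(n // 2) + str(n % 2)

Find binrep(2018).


binrep(2018) = binrep(1009) + '0'
binrep(1009) = binrep(504) + '1'
binrep(504) = binrep(252) + '0'
binrep(252) = binrep(126) + '0'
binrep(126) = binrep(63) + '0'
binrep(63) = binrep(31) + '1'
binrep(31) = binrep(15) + '1'
binrep(15) = binrep(7) + '1'
binrep(7) = binrep(3) + '1'
binrep(3) = binrep(1) + '1'
binrep(1) = '1'  (base case)
Concatenating: '1' + '1' + '1' + '1' + '1' + '1' + '0' + '0' + '0' + '1' + '0' = '11111100010'

11111100010


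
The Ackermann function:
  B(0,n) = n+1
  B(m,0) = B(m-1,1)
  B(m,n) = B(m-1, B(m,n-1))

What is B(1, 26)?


B(1, 26) = B(0, B(1, 25))
  B(1, 25) = B(0, B(1, 24))
    B(1, 24) = B(0, B(1, 23))
      B(1, 23) = B(0, B(1, 22))
        B(1, 22) = B(0, B(1, 21))
          B(1, 21) = B(0, B(1, 20))
          B(1, 20) = B(0, B(1, 19))
          B(1, 19) = B(0, B(1, 18))
          B(1, 18) = B(0, B(1, 17))
          B(1, 17) = B(0, B(1, 16))
          B(1, 16) = B(0, B(1, 15))
          B(1, 15) = B(0, B(1, 14))
          B(1, 14) = B(0, B(1, 13))
          B(1, 13) = B(0, B(1, 12))
          B(1, 12) = B(0, B(1, 11))
          B(1, 11) = B(0, B(1, 10))
          B(1, 10) = B(0, B(1, 9))
          B(1, 9) = B(0, B(1, 8))
          B(1, 8) = B(0, B(1, 7))
          B(1, 7) = B(0, B(1, 6))
          B(1, 6) = B(0, B(1, 5))
          B(1, 5) = B(0, B(1, 4))
          B(1, 4) = B(0, B(1, 3))
          B(1, 3) = B(0, B(1, 2))
          B(1, 2) = B(0, B(1, 1))
... (trace truncated)
Result: B(1, 26) = 28

28


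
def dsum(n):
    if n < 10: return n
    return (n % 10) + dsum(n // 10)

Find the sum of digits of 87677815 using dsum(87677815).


dsum(87677815) = 5 + dsum(8767781)
dsum(8767781) = 1 + dsum(876778)
dsum(876778) = 8 + dsum(87677)
dsum(87677) = 7 + dsum(8767)
dsum(8767) = 7 + dsum(876)
dsum(876) = 6 + dsum(87)
dsum(87) = 7 + dsum(8)
dsum(8) = 8  (base case)
Total: 5 + 1 + 8 + 7 + 7 + 6 + 7 + 8 = 49

49


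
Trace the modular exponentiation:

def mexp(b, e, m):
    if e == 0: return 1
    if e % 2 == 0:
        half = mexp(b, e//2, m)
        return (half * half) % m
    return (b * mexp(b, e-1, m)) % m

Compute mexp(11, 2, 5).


mexp(11, 2, 5): e is even, compute mexp(11, 1, 5)
  mexp(11, 1, 5): e is odd, compute mexp(11, 0, 5)
    mexp(11, 0, 5) = 1
  (11 * 1) % 5 = 1
half=1, (1*1) % 5 = 1

1


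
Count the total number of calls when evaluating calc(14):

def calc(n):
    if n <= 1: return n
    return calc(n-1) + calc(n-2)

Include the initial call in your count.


Let C(n) = total calls for calc(n)
C(0) = 1, C(1) = 1
C(2) = 1 + C(1) + C(0) = 1 + 1 + 1 = 3
C(3) = 1 + C(2) + C(1) = 1 + 3 + 1 = 5
C(4) = 1 + C(3) + C(2) = 1 + 5 + 3 = 9
C(5) = 1 + C(4) + C(3) = 1 + 9 + 5 = 15
C(6) = 1 + C(5) + C(4) = 1 + 15 + 9 = 25
C(7) = 1 + C(6) + C(5) = 1 + 25 + 15 = 41
C(8) = 1 + C(7) + C(6) = 1 + 41 + 25 = 67
C(9) = 1 + C(8) + C(7) = 1 + 67 + 41 = 109
C(10) = 1 + C(9) + C(8) = 1 + 109 + 67 = 177
C(11) = 1 + C(10) + C(9) = 1 + 177 + 109 = 287
C(12) = 1 + C(11) + C(10) = 1 + 287 + 177 = 465
C(13) = 1 + C(12) + C(11) = 1 + 465 + 287 = 753
C(14) = 1 + C(13) + C(12) = 1 + 753 + 465 = 1219

1219


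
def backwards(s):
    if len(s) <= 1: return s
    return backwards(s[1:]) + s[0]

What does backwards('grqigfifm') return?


backwards('grqigfifm') = backwards('rqigfifm') + 'g'
backwards('rqigfifm') = backwards('qigfifm') + 'r'
backwards('qigfifm') = backwards('igfifm') + 'q'
backwards('igfifm') = backwards('gfifm') + 'i'
backwards('gfifm') = backwards('fifm') + 'g'
backwards('fifm') = backwards('ifm') + 'f'
backwards('ifm') = backwards('fm') + 'i'
backwards('fm') = backwards('m') + 'f'
backwards('m') = 'm'  (base case)
Concatenating: 'm' + 'f' + 'i' + 'f' + 'g' + 'i' + 'q' + 'r' + 'g' = 'mfifgiqrg'

mfifgiqrg


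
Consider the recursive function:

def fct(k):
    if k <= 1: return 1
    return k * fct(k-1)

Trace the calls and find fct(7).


fct(7)
= 7 * fct(6)
= 7 * 6 * fct(5)
= 7 * 6 * 5 * fct(4)
= 7 * 6 * 5 * 4 * fct(3)
= 7 * 6 * 5 * 4 * 3 * fct(2)
= 7 * 6 * 5 * 4 * 3 * 2 * fct(1)
= 7 * 6 * 5 * 4 * 3 * 2 * 1
= 5040

5040


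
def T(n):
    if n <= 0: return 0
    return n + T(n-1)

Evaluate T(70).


T(70)
= 70 + 69 + 68 + 67 + 66 + 65 + 64 + 63 + 62 + 61 + 60 + 59 + 58 + 57 + 56 + 55 + 54 + 53 + 52 + 51 + 50 + 49 + 48 + 47 + 46 + 45 + 44 + 43 + 42 + 41 + 40 + 39 + 38 + 37 + 36 + 35 + 34 + 33 + 32 + 31 + 30 + 29 + 28 + 27 + 26 + 25 + 24 + 23 + 22 + 21 + 20 + 19 + 18 + 17 + 16 + 15 + 14 + 13 + 12 + 11 + 10 + 9 + 8 + 7 + 6 + 5 + 4 + 3 + 2 + 1 + T(0)
= 70 + 69 + 68 + 67 + 66 + 65 + 64 + 63 + 62 + 61 + 60 + 59 + 58 + 57 + 56 + 55 + 54 + 53 + 52 + 51 + 50 + 49 + 48 + 47 + 46 + 45 + 44 + 43 + 42 + 41 + 40 + 39 + 38 + 37 + 36 + 35 + 34 + 33 + 32 + 31 + 30 + 29 + 28 + 27 + 26 + 25 + 24 + 23 + 22 + 21 + 20 + 19 + 18 + 17 + 16 + 15 + 14 + 13 + 12 + 11 + 10 + 9 + 8 + 7 + 6 + 5 + 4 + 3 + 2 + 1 + 0
= 2485

2485


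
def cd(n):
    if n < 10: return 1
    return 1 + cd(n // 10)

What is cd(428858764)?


cd(428858764) = 1 + cd(42885876)
cd(42885876) = 1 + cd(4288587)
cd(4288587) = 1 + cd(428858)
cd(428858) = 1 + cd(42885)
cd(42885) = 1 + cd(4288)
cd(4288) = 1 + cd(428)
cd(428) = 1 + cd(42)
cd(42) = 1 + cd(4)
cd(4) = 1  (base case: 4 < 10)
Unwinding: 1 + 1 + 1 + 1 + 1 + 1 + 1 + 1 + 1 = 9

9


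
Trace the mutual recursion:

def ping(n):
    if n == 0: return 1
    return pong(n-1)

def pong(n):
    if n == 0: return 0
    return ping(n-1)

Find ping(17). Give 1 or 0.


ping(17) = pong(16)
pong(16) = ping(15)
ping(15) = pong(14)
pong(14) = ping(13)
ping(13) = pong(12)
pong(12) = ping(11)
ping(11) = pong(10)
pong(10) = ping(9)
ping(9) = pong(8)
pong(8) = ping(7)
ping(7) = pong(6)
pong(6) = ping(5)
ping(5) = pong(4)
pong(4) = ping(3)
ping(3) = pong(2)
pong(2) = ping(1)
ping(1) = pong(0)
pong(0) = 0  (base case)
Result: 0

0


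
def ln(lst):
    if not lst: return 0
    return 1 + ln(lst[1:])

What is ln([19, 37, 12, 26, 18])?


ln([19, 37, 12, 26, 18]) = 1 + ln([37, 12, 26, 18])
ln([37, 12, 26, 18]) = 1 + ln([12, 26, 18])
ln([12, 26, 18]) = 1 + ln([26, 18])
ln([26, 18]) = 1 + ln([18])
ln([18]) = 1 + ln([])
ln([]) = 0  (base case)
Unwinding: 1 + 1 + 1 + 1 + 1 + 0 = 5

5


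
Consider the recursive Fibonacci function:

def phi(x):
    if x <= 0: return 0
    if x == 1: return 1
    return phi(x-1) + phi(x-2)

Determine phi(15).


Computing phi(15) bottom-up:
phi(0) = 0
phi(1) = 1
phi(2) = phi(1) + phi(0) = 1 + 0 = 1
phi(3) = phi(2) + phi(1) = 1 + 1 = 2
phi(4) = phi(3) + phi(2) = 2 + 1 = 3
phi(5) = phi(4) + phi(3) = 3 + 2 = 5
phi(6) = phi(5) + phi(4) = 5 + 3 = 8
phi(7) = phi(6) + phi(5) = 8 + 5 = 13
phi(8) = phi(7) + phi(6) = 13 + 8 = 21
phi(9) = phi(8) + phi(7) = 21 + 13 = 34
phi(10) = phi(9) + phi(8) = 34 + 21 = 55
phi(11) = phi(10) + phi(9) = 55 + 34 = 89
phi(12) = phi(11) + phi(10) = 89 + 55 = 144
phi(13) = phi(12) + phi(11) = 144 + 89 = 233
phi(14) = phi(13) + phi(12) = 233 + 144 = 377
phi(15) = phi(14) + phi(13) = 377 + 233 = 610

610


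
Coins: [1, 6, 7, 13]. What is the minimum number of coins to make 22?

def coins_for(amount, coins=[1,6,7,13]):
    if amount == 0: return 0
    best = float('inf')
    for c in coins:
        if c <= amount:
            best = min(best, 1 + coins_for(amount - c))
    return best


Building up with DP:
coins_for(0) = 0
coins_for(1) = min(1+coins_for(0)=1+0=1) = 1
coins_for(2) = min(1+coins_for(1)=1+1=2) = 2
coins_for(3) = min(1+coins_for(2)=1+2=3) = 3
coins_for(4) = min(1+coins_for(3)=1+3=4) = 4
coins_for(5) = min(1+coins_for(4)=1+4=5) = 5
coins_for(6) = min(1+coins_for(5)=1+5=6, 1+coins_for(0)=1+0=1) = 1
coins_for(7) = min(1+coins_for(6)=1+1=2, 1+coins_for(1)=1+1=2, 1+coins_for(0)=1+0=1) = 1
coins_for(8) = min(1+coins_for(7)=1+1=2, 1+coins_for(2)=1+2=3, 1+coins_for(1)=1+1=2) = 2
coins_for(9) = min(1+coins_for(8)=1+2=3, 1+coins_for(3)=1+3=4, 1+coins_for(2)=1+2=3) = 3
coins_for(10) = min(1+coins_for(9)=1+3=4, 1+coins_for(4)=1+4=5, 1+coins_for(3)=1+3=4) = 4
coins_for(11) = min(1+coins_for(10)=1+4=5, 1+coins_for(5)=1+5=6, 1+coins_for(4)=1+4=5) = 5
coins_for(12) = min(1+coins_for(11)=1+5=6, 1+coins_for(6)=1+1=2, 1+coins_for(5)=1+5=6) = 2
coins_for(13) = min(1+coins_for(12)=1+2=3, 1+coins_for(7)=1+1=2, 1+coins_for(6)=1+1=2, 1+coins_for(0)=1+0=1) = 1
coins_for(14) = min(1+coins_for(13)=1+1=2, 1+coins_for(8)=1+2=3, 1+coins_for(7)=1+1=2, 1+coins_for(1)=1+1=2) = 2
coins_for(15) = min(1+coins_for(14)=1+2=3, 1+coins_for(9)=1+3=4, 1+coins_for(8)=1+2=3, 1+coins_for(2)=1+2=3) = 3
coins_for(16) = min(1+coins_for(15)=1+3=4, 1+coins_for(10)=1+4=5, 1+coins_for(9)=1+3=4, 1+coins_for(3)=1+3=4) = 4
coins_for(17) = min(1+coins_for(16)=1+4=5, 1+coins_for(11)=1+5=6, 1+coins_for(10)=1+4=5, 1+coins_for(4)=1+4=5) = 5
coins_for(18) = min(1+coins_for(17)=1+5=6, 1+coins_for(12)=1+2=3, 1+coins_for(11)=1+5=6, 1+coins_for(5)=1+5=6) = 3
coins_for(19) = min(1+coins_for(18)=1+3=4, 1+coins_for(13)=1+1=2, 1+coins_for(12)=1+2=3, 1+coins_for(6)=1+1=2) = 2
coins_for(20) = min(1+coins_for(19)=1+2=3, 1+coins_for(14)=1+2=3, 1+coins_for(13)=1+1=2, 1+coins_for(7)=1+1=2) = 2
coins_for(21) = min(1+coins_for(20)=1+2=3, 1+coins_for(15)=1+3=4, 1+coins_for(14)=1+2=3, 1+coins_for(8)=1+2=3) = 3
coins_for(22) = min(1+coins_for(21)=1+3=4, 1+coins_for(16)=1+4=5, 1+coins_for(15)=1+3=4, 1+coins_for(9)=1+3=4) = 4

4


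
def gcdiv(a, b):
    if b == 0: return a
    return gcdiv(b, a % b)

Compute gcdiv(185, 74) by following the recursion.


gcdiv(185, 74) = gcdiv(74, 37)
gcdiv(74, 37) = gcdiv(37, 0)
gcdiv(37, 0) = 37  (base case)

37


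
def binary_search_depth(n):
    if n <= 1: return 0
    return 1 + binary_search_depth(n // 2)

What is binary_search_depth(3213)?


3213 / 2 = 1606
1606 / 2 = 803
803 / 2 = 401
401 / 2 = 200
200 / 2 = 100
100 / 2 = 50
50 / 2 = 25
25 / 2 = 12
12 / 2 = 6
6 / 2 = 3
3 / 2 = 1
Reached 1 after 11 halvings

11


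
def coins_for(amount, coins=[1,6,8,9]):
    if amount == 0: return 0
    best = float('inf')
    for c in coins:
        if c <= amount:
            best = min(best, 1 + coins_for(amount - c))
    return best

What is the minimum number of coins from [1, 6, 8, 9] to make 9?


Building up with DP:
coins_for(0) = 0
coins_for(1) = min(1+coins_for(0)=1+0=1) = 1
coins_for(2) = min(1+coins_for(1)=1+1=2) = 2
coins_for(3) = min(1+coins_for(2)=1+2=3) = 3
coins_for(4) = min(1+coins_for(3)=1+3=4) = 4
coins_for(5) = min(1+coins_for(4)=1+4=5) = 5
coins_for(6) = min(1+coins_for(5)=1+5=6, 1+coins_for(0)=1+0=1) = 1
coins_for(7) = min(1+coins_for(6)=1+1=2, 1+coins_for(1)=1+1=2) = 2
coins_for(8) = min(1+coins_for(7)=1+2=3, 1+coins_for(2)=1+2=3, 1+coins_for(0)=1+0=1) = 1
coins_for(9) = min(1+coins_for(8)=1+1=2, 1+coins_for(3)=1+3=4, 1+coins_for(1)=1+1=2, 1+coins_for(0)=1+0=1) = 1

1


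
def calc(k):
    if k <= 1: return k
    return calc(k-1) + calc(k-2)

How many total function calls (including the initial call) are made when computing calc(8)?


Let C(n) = total calls for calc(n)
C(0) = 1, C(1) = 1
C(2) = 1 + C(1) + C(0) = 1 + 1 + 1 = 3
C(3) = 1 + C(2) + C(1) = 1 + 3 + 1 = 5
C(4) = 1 + C(3) + C(2) = 1 + 5 + 3 = 9
C(5) = 1 + C(4) + C(3) = 1 + 9 + 5 = 15
C(6) = 1 + C(5) + C(4) = 1 + 15 + 9 = 25
C(7) = 1 + C(6) + C(5) = 1 + 25 + 15 = 41
C(8) = 1 + C(7) + C(6) = 1 + 41 + 25 = 67

67


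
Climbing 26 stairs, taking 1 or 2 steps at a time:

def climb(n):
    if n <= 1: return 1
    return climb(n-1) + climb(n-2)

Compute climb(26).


Building up from base cases:
climb(0) = 1
climb(1) = 1
climb(2) = climb(1) + climb(0) = 1 + 1 = 2
climb(3) = climb(2) + climb(1) = 2 + 1 = 3
climb(4) = climb(3) + climb(2) = 3 + 2 = 5
climb(5) = climb(4) + climb(3) = 5 + 3 = 8
climb(6) = climb(5) + climb(4) = 8 + 5 = 13
climb(7) = climb(6) + climb(5) = 13 + 8 = 21
climb(8) = climb(7) + climb(6) = 21 + 13 = 34
climb(9) = climb(8) + climb(7) = 34 + 21 = 55
climb(10) = climb(9) + climb(8) = 55 + 34 = 89
climb(11) = climb(10) + climb(9) = 89 + 55 = 144
climb(12) = climb(11) + climb(10) = 144 + 89 = 233
climb(13) = climb(12) + climb(11) = 233 + 144 = 377
climb(14) = climb(13) + climb(12) = 377 + 233 = 610
climb(15) = climb(14) + climb(13) = 610 + 377 = 987
climb(16) = climb(15) + climb(14) = 987 + 610 = 1597
climb(17) = climb(16) + climb(15) = 1597 + 987 = 2584
climb(18) = climb(17) + climb(16) = 2584 + 1597 = 4181
climb(19) = climb(18) + climb(17) = 4181 + 2584 = 6765
climb(20) = climb(19) + climb(18) = 6765 + 4181 = 10946
climb(21) = climb(20) + climb(19) = 10946 + 6765 = 17711
climb(22) = climb(21) + climb(20) = 17711 + 10946 = 28657
climb(23) = climb(22) + climb(21) = 28657 + 17711 = 46368
climb(24) = climb(23) + climb(22) = 46368 + 28657 = 75025
climb(25) = climb(24) + climb(23) = 75025 + 46368 = 121393
climb(26) = climb(25) + climb(24) = 121393 + 75025 = 196418

196418


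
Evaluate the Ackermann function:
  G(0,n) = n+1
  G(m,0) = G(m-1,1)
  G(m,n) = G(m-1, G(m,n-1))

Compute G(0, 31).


G(0, 31) = 32
Result: G(0, 31) = 32

32


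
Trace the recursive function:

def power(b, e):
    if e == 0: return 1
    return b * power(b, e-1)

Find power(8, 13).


power(8, 13)
= 8 * power(8, 12)
= 8 * 8 * power(8, 11)
= 8 * 8 * 8 * power(8, 10)
= 8 * 8 * 8 * 8 * power(8, 9)
= 8 * 8 * 8 * 8 * 8 * power(8, 8)
= 8 * 8 * 8 * 8 * 8 * 8 * power(8, 7)
= 8 * 8 * 8 * 8 * 8 * 8 * 8 * power(8, 6)
= 8 * 8 * 8 * 8 * 8 * 8 * 8 * 8 * power(8, 5)
= 8 * 8 * 8 * 8 * 8 * 8 * 8 * 8 * 8 * power(8, 4)
= 8 * 8 * 8 * 8 * 8 * 8 * 8 * 8 * 8 * 8 * power(8, 3)
= 8 * 8 * 8 * 8 * 8 * 8 * 8 * 8 * 8 * 8 * 8 * power(8, 2)
= 8 * 8 * 8 * 8 * 8 * 8 * 8 * 8 * 8 * 8 * 8 * 8 * power(8, 1)
= 8 * 8 * 8 * 8 * 8 * 8 * 8 * 8 * 8 * 8 * 8 * 8 * 8 * power(8, 0)
= 8 * 8 * 8 * 8 * 8 * 8 * 8 * 8 * 8 * 8 * 8 * 8 * 8 * 1
= 549755813888

549755813888


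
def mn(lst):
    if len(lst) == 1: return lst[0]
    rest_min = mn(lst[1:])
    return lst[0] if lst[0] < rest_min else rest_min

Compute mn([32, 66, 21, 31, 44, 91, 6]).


mn([32, 66, 21, 31, 44, 91, 6]): compare 32 with mn([66, 21, 31, 44, 91, 6])
mn([66, 21, 31, 44, 91, 6]): compare 66 with mn([21, 31, 44, 91, 6])
mn([21, 31, 44, 91, 6]): compare 21 with mn([31, 44, 91, 6])
mn([31, 44, 91, 6]): compare 31 with mn([44, 91, 6])
mn([44, 91, 6]): compare 44 with mn([91, 6])
mn([91, 6]): compare 91 with mn([6])
mn([6]) = 6  (base case)
Compare 91 with 6 -> 6
Compare 44 with 6 -> 6
Compare 31 with 6 -> 6
Compare 21 with 6 -> 6
Compare 66 with 6 -> 6
Compare 32 with 6 -> 6

6


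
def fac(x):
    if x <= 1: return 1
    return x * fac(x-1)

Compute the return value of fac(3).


fac(3)
= 3 * fac(2)
= 3 * 2 * fac(1)
= 3 * 2 * 1
= 6

6


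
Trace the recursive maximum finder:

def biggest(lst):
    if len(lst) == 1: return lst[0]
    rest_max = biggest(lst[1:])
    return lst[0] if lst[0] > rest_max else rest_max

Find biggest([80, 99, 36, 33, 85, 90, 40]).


biggest([80, 99, 36, 33, 85, 90, 40]): compare 80 with biggest([99, 36, 33, 85, 90, 40])
biggest([99, 36, 33, 85, 90, 40]): compare 99 with biggest([36, 33, 85, 90, 40])
biggest([36, 33, 85, 90, 40]): compare 36 with biggest([33, 85, 90, 40])
biggest([33, 85, 90, 40]): compare 33 with biggest([85, 90, 40])
biggest([85, 90, 40]): compare 85 with biggest([90, 40])
biggest([90, 40]): compare 90 with biggest([40])
biggest([40]) = 40  (base case)
Compare 90 with 40 -> 90
Compare 85 with 90 -> 90
Compare 33 with 90 -> 90
Compare 36 with 90 -> 90
Compare 99 with 90 -> 99
Compare 80 with 99 -> 99

99


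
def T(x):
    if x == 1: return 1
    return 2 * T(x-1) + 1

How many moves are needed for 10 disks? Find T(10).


T(10) = 2 * T(9) + 1
T(9) = 2 * T(8) + 1
T(8) = 2 * T(7) + 1
T(7) = 2 * T(6) + 1
T(6) = 2 * T(5) + 1
T(5) = 2 * T(4) + 1
T(4) = 2 * T(3) + 1
T(3) = 2 * T(2) + 1
T(2) = 2 * T(1) + 1
T(1) = 1  (base case)
T(2) = 2 * 1 + 1 = 3
T(3) = 2 * 3 + 1 = 7
T(4) = 2 * 7 + 1 = 15
T(5) = 2 * 15 + 1 = 31
T(6) = 2 * 31 + 1 = 63
T(7) = 2 * 63 + 1 = 127
T(8) = 2 * 127 + 1 = 255
T(9) = 2 * 255 + 1 = 511
T(10) = 2 * 511 + 1 = 1023

1023


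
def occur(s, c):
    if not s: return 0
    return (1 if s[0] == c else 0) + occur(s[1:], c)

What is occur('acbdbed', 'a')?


s[0]='a' == 'a' -> 1
s[0]='c' != 'a' -> 0
s[0]='b' != 'a' -> 0
s[0]='d' != 'a' -> 0
s[0]='b' != 'a' -> 0
s[0]='e' != 'a' -> 0
s[0]='d' != 'a' -> 0
Sum: 1 + 0 + 0 + 0 + 0 + 0 + 0 = 1

1


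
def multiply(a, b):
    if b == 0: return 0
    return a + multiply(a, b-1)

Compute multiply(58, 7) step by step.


multiply(58, 7) = 58 + multiply(58, 6)
multiply(58, 6) = 58 + multiply(58, 5)
multiply(58, 5) = 58 + multiply(58, 4)
multiply(58, 4) = 58 + multiply(58, 3)
multiply(58, 3) = 58 + multiply(58, 2)
multiply(58, 2) = 58 + multiply(58, 1)
multiply(58, 1) = 58 + multiply(58, 0)
multiply(58, 0) = 0  (base case)
Total: 58 + 58 + 58 + 58 + 58 + 58 + 58 + 0 = 406

406


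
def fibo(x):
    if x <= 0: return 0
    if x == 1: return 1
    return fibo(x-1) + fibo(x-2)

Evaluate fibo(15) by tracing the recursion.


Computing fibo(15) bottom-up:
fibo(0) = 0
fibo(1) = 1
fibo(2) = fibo(1) + fibo(0) = 1 + 0 = 1
fibo(3) = fibo(2) + fibo(1) = 1 + 1 = 2
fibo(4) = fibo(3) + fibo(2) = 2 + 1 = 3
fibo(5) = fibo(4) + fibo(3) = 3 + 2 = 5
fibo(6) = fibo(5) + fibo(4) = 5 + 3 = 8
fibo(7) = fibo(6) + fibo(5) = 8 + 5 = 13
fibo(8) = fibo(7) + fibo(6) = 13 + 8 = 21
fibo(9) = fibo(8) + fibo(7) = 21 + 13 = 34
fibo(10) = fibo(9) + fibo(8) = 34 + 21 = 55
fibo(11) = fibo(10) + fibo(9) = 55 + 34 = 89
fibo(12) = fibo(11) + fibo(10) = 89 + 55 = 144
fibo(13) = fibo(12) + fibo(11) = 144 + 89 = 233
fibo(14) = fibo(13) + fibo(12) = 233 + 144 = 377
fibo(15) = fibo(14) + fibo(13) = 377 + 233 = 610

610


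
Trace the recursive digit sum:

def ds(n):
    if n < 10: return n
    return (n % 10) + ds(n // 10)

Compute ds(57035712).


ds(57035712) = 2 + ds(5703571)
ds(5703571) = 1 + ds(570357)
ds(570357) = 7 + ds(57035)
ds(57035) = 5 + ds(5703)
ds(5703) = 3 + ds(570)
ds(570) = 0 + ds(57)
ds(57) = 7 + ds(5)
ds(5) = 5  (base case)
Total: 2 + 1 + 7 + 5 + 3 + 0 + 7 + 5 = 30

30


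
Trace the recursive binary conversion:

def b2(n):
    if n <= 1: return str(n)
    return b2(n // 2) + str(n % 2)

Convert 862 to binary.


b2(862) = b2(431) + '0'
b2(431) = b2(215) + '1'
b2(215) = b2(107) + '1'
b2(107) = b2(53) + '1'
b2(53) = b2(26) + '1'
b2(26) = b2(13) + '0'
b2(13) = b2(6) + '1'
b2(6) = b2(3) + '0'
b2(3) = b2(1) + '1'
b2(1) = '1'  (base case)
Concatenating: '1' + '1' + '0' + '1' + '0' + '1' + '1' + '1' + '1' + '0' = '1101011110'

1101011110


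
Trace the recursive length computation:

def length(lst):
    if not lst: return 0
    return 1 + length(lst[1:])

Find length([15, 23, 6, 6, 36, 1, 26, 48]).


length([15, 23, 6, 6, 36, 1, 26, 48]) = 1 + length([23, 6, 6, 36, 1, 26, 48])
length([23, 6, 6, 36, 1, 26, 48]) = 1 + length([6, 6, 36, 1, 26, 48])
length([6, 6, 36, 1, 26, 48]) = 1 + length([6, 36, 1, 26, 48])
length([6, 36, 1, 26, 48]) = 1 + length([36, 1, 26, 48])
length([36, 1, 26, 48]) = 1 + length([1, 26, 48])
length([1, 26, 48]) = 1 + length([26, 48])
length([26, 48]) = 1 + length([48])
length([48]) = 1 + length([])
length([]) = 0  (base case)
Unwinding: 1 + 1 + 1 + 1 + 1 + 1 + 1 + 1 + 0 = 8

8


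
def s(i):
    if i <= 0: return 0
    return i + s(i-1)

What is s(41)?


s(41)
= 41 + 40 + 39 + 38 + 37 + 36 + 35 + 34 + 33 + 32 + 31 + 30 + 29 + 28 + 27 + 26 + 25 + 24 + 23 + 22 + 21 + 20 + 19 + 18 + 17 + 16 + 15 + 14 + 13 + 12 + 11 + 10 + 9 + 8 + 7 + 6 + 5 + 4 + 3 + 2 + 1 + s(0)
= 41 + 40 + 39 + 38 + 37 + 36 + 35 + 34 + 33 + 32 + 31 + 30 + 29 + 28 + 27 + 26 + 25 + 24 + 23 + 22 + 21 + 20 + 19 + 18 + 17 + 16 + 15 + 14 + 13 + 12 + 11 + 10 + 9 + 8 + 7 + 6 + 5 + 4 + 3 + 2 + 1 + 0
= 861

861


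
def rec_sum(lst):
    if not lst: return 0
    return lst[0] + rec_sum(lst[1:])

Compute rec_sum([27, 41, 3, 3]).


rec_sum([27, 41, 3, 3]) = 27 + rec_sum([41, 3, 3])
rec_sum([41, 3, 3]) = 41 + rec_sum([3, 3])
rec_sum([3, 3]) = 3 + rec_sum([3])
rec_sum([3]) = 3 + rec_sum([])
rec_sum([]) = 0  (base case)
Total: 27 + 41 + 3 + 3 + 0 = 74

74


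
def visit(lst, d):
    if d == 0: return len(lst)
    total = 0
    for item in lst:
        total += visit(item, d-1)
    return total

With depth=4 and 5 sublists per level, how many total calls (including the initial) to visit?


At depth 0 (root): 1 call
At depth 1: each of 1 parents calls visit on 5 children = 5 calls
At depth 2: each of 5 parents calls visit on 5 children = 25 calls
At depth 3: each of 25 parents calls visit on 5 children = 125 calls
At depth 4: each of 125 parents calls visit on 5 children = 625 calls
Total: 1 + 5 + 25 + 125 + 625 = 781

781


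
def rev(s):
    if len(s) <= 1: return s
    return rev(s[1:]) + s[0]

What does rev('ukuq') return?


rev('ukuq') = rev('kuq') + 'u'
rev('kuq') = rev('uq') + 'k'
rev('uq') = rev('q') + 'u'
rev('q') = 'q'  (base case)
Concatenating: 'q' + 'u' + 'k' + 'u' = 'quku'

quku


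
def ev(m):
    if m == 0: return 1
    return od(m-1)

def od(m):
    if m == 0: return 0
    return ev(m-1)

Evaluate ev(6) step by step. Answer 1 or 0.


ev(6) = od(5)
od(5) = ev(4)
ev(4) = od(3)
od(3) = ev(2)
ev(2) = od(1)
od(1) = ev(0)
ev(0) = 1  (base case)
Result: 1

1


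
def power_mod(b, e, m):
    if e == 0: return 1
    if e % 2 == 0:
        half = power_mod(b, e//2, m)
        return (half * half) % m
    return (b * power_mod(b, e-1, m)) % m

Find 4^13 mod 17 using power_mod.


power_mod(4, 13, 17): e is odd, compute power_mod(4, 12, 17)
  power_mod(4, 12, 17): e is even, compute power_mod(4, 6, 17)
    power_mod(4, 6, 17): e is even, compute power_mod(4, 3, 17)
      power_mod(4, 3, 17): e is odd, compute power_mod(4, 2, 17)
        power_mod(4, 2, 17): e is even, compute power_mod(4, 1, 17)
          power_mod(4, 1, 17): e is odd, compute power_mod(4, 0, 17)
          power_mod(4, 0, 17) = 1
          (4 * 1) % 17 = 4
        half=4, (4*4) % 17 = 16
      (4 * 16) % 17 = 13
    half=13, (13*13) % 17 = 16
  half=16, (16*16) % 17 = 1
(4 * 1) % 17 = 4

4


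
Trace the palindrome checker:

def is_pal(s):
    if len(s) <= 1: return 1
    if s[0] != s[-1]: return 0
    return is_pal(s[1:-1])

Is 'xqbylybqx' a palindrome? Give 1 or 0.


is_pal('xqbylybqx'): s[0]='x' == s[-1]='x' -> check is_pal('qbylybq')
is_pal('qbylybq'): s[0]='q' == s[-1]='q' -> check is_pal('bylyb')
is_pal('bylyb'): s[0]='b' == s[-1]='b' -> check is_pal('yly')
is_pal('yly'): s[0]='y' == s[-1]='y' -> check is_pal('l')
is_pal('l'): len <= 1 -> return 1  (base case)
Result: 1 (palindrome)

1


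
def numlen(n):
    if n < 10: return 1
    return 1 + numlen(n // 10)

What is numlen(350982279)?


numlen(350982279) = 1 + numlen(35098227)
numlen(35098227) = 1 + numlen(3509822)
numlen(3509822) = 1 + numlen(350982)
numlen(350982) = 1 + numlen(35098)
numlen(35098) = 1 + numlen(3509)
numlen(3509) = 1 + numlen(350)
numlen(350) = 1 + numlen(35)
numlen(35) = 1 + numlen(3)
numlen(3) = 1  (base case: 3 < 10)
Unwinding: 1 + 1 + 1 + 1 + 1 + 1 + 1 + 1 + 1 = 9

9


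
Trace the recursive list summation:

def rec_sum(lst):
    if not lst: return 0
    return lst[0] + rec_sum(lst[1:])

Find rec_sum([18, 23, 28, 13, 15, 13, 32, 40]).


rec_sum([18, 23, 28, 13, 15, 13, 32, 40]) = 18 + rec_sum([23, 28, 13, 15, 13, 32, 40])
rec_sum([23, 28, 13, 15, 13, 32, 40]) = 23 + rec_sum([28, 13, 15, 13, 32, 40])
rec_sum([28, 13, 15, 13, 32, 40]) = 28 + rec_sum([13, 15, 13, 32, 40])
rec_sum([13, 15, 13, 32, 40]) = 13 + rec_sum([15, 13, 32, 40])
rec_sum([15, 13, 32, 40]) = 15 + rec_sum([13, 32, 40])
rec_sum([13, 32, 40]) = 13 + rec_sum([32, 40])
rec_sum([32, 40]) = 32 + rec_sum([40])
rec_sum([40]) = 40 + rec_sum([])
rec_sum([]) = 0  (base case)
Total: 18 + 23 + 28 + 13 + 15 + 13 + 32 + 40 + 0 = 182

182


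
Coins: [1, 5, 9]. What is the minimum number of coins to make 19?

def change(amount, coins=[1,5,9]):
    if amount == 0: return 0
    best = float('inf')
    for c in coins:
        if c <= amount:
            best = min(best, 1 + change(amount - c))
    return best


Building up with DP:
change(0) = 0
change(1) = min(1+change(0)=1+0=1) = 1
change(2) = min(1+change(1)=1+1=2) = 2
change(3) = min(1+change(2)=1+2=3) = 3
change(4) = min(1+change(3)=1+3=4) = 4
change(5) = min(1+change(4)=1+4=5, 1+change(0)=1+0=1) = 1
change(6) = min(1+change(5)=1+1=2, 1+change(1)=1+1=2) = 2
change(7) = min(1+change(6)=1+2=3, 1+change(2)=1+2=3) = 3
change(8) = min(1+change(7)=1+3=4, 1+change(3)=1+3=4) = 4
change(9) = min(1+change(8)=1+4=5, 1+change(4)=1+4=5, 1+change(0)=1+0=1) = 1
change(10) = min(1+change(9)=1+1=2, 1+change(5)=1+1=2, 1+change(1)=1+1=2) = 2
change(11) = min(1+change(10)=1+2=3, 1+change(6)=1+2=3, 1+change(2)=1+2=3) = 3
change(12) = min(1+change(11)=1+3=4, 1+change(7)=1+3=4, 1+change(3)=1+3=4) = 4
change(13) = min(1+change(12)=1+4=5, 1+change(8)=1+4=5, 1+change(4)=1+4=5) = 5
change(14) = min(1+change(13)=1+5=6, 1+change(9)=1+1=2, 1+change(5)=1+1=2) = 2
change(15) = min(1+change(14)=1+2=3, 1+change(10)=1+2=3, 1+change(6)=1+2=3) = 3
change(16) = min(1+change(15)=1+3=4, 1+change(11)=1+3=4, 1+change(7)=1+3=4) = 4
change(17) = min(1+change(16)=1+4=5, 1+change(12)=1+4=5, 1+change(8)=1+4=5) = 5
change(18) = min(1+change(17)=1+5=6, 1+change(13)=1+5=6, 1+change(9)=1+1=2) = 2
change(19) = min(1+change(18)=1+2=3, 1+change(14)=1+2=3, 1+change(10)=1+2=3) = 3

3


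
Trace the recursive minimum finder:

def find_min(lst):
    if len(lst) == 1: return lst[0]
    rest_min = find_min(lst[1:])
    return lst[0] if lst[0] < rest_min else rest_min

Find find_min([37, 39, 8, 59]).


find_min([37, 39, 8, 59]): compare 37 with find_min([39, 8, 59])
find_min([39, 8, 59]): compare 39 with find_min([8, 59])
find_min([8, 59]): compare 8 with find_min([59])
find_min([59]) = 59  (base case)
Compare 8 with 59 -> 8
Compare 39 with 8 -> 8
Compare 37 with 8 -> 8

8


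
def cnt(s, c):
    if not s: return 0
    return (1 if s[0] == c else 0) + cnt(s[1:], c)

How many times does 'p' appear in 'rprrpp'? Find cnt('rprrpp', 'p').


s[0]='r' != 'p' -> 0
s[0]='p' == 'p' -> 1
s[0]='r' != 'p' -> 0
s[0]='r' != 'p' -> 0
s[0]='p' == 'p' -> 1
s[0]='p' == 'p' -> 1
Sum: 0 + 1 + 0 + 0 + 1 + 1 = 3

3


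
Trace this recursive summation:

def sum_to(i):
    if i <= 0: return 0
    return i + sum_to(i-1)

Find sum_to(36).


sum_to(36)
= 36 + 35 + 34 + 33 + 32 + 31 + 30 + 29 + 28 + 27 + 26 + 25 + 24 + 23 + 22 + 21 + 20 + 19 + 18 + 17 + 16 + 15 + 14 + 13 + 12 + 11 + 10 + 9 + 8 + 7 + 6 + 5 + 4 + 3 + 2 + 1 + sum_to(0)
= 36 + 35 + 34 + 33 + 32 + 31 + 30 + 29 + 28 + 27 + 26 + 25 + 24 + 23 + 22 + 21 + 20 + 19 + 18 + 17 + 16 + 15 + 14 + 13 + 12 + 11 + 10 + 9 + 8 + 7 + 6 + 5 + 4 + 3 + 2 + 1 + 0
= 666

666


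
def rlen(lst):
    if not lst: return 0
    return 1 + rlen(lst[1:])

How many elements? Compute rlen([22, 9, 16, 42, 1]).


rlen([22, 9, 16, 42, 1]) = 1 + rlen([9, 16, 42, 1])
rlen([9, 16, 42, 1]) = 1 + rlen([16, 42, 1])
rlen([16, 42, 1]) = 1 + rlen([42, 1])
rlen([42, 1]) = 1 + rlen([1])
rlen([1]) = 1 + rlen([])
rlen([]) = 0  (base case)
Unwinding: 1 + 1 + 1 + 1 + 1 + 0 = 5

5


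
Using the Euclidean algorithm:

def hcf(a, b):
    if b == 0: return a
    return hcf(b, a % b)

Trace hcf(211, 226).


hcf(211, 226) = hcf(226, 211)
hcf(226, 211) = hcf(211, 15)
hcf(211, 15) = hcf(15, 1)
hcf(15, 1) = hcf(1, 0)
hcf(1, 0) = 1  (base case)

1


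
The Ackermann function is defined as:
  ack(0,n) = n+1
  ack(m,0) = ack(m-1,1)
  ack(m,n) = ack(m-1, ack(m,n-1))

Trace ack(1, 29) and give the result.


ack(1, 29) = ack(0, ack(1, 28))
  ack(1, 28) = ack(0, ack(1, 27))
    ack(1, 27) = ack(0, ack(1, 26))
      ack(1, 26) = ack(0, ack(1, 25))
        ack(1, 25) = ack(0, ack(1, 24))
          ack(1, 24) = ack(0, ack(1, 23))
          ack(1, 23) = ack(0, ack(1, 22))
          ack(1, 22) = ack(0, ack(1, 21))
          ack(1, 21) = ack(0, ack(1, 20))
          ack(1, 20) = ack(0, ack(1, 19))
          ack(1, 19) = ack(0, ack(1, 18))
          ack(1, 18) = ack(0, ack(1, 17))
          ack(1, 17) = ack(0, ack(1, 16))
          ack(1, 16) = ack(0, ack(1, 15))
          ack(1, 15) = ack(0, ack(1, 14))
          ack(1, 14) = ack(0, ack(1, 13))
          ack(1, 13) = ack(0, ack(1, 12))
          ack(1, 12) = ack(0, ack(1, 11))
          ack(1, 11) = ack(0, ack(1, 10))
          ack(1, 10) = ack(0, ack(1, 9))
          ack(1, 9) = ack(0, ack(1, 8))
          ack(1, 8) = ack(0, ack(1, 7))
          ack(1, 7) = ack(0, ack(1, 6))
          ack(1, 6) = ack(0, ack(1, 5))
          ack(1, 5) = ack(0, ack(1, 4))
... (trace truncated)
Result: ack(1, 29) = 31

31


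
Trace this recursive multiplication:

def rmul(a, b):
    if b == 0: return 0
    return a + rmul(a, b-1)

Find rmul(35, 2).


rmul(35, 2) = 35 + rmul(35, 1)
rmul(35, 1) = 35 + rmul(35, 0)
rmul(35, 0) = 0  (base case)
Total: 35 + 35 + 0 = 70

70


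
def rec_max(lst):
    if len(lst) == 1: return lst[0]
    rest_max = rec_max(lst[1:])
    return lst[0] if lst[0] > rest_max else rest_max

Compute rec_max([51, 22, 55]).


rec_max([51, 22, 55]): compare 51 with rec_max([22, 55])
rec_max([22, 55]): compare 22 with rec_max([55])
rec_max([55]) = 55  (base case)
Compare 22 with 55 -> 55
Compare 51 with 55 -> 55

55


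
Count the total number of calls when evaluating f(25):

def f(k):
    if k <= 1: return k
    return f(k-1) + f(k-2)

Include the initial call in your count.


Let C(n) = total calls for f(n)
C(0) = 1, C(1) = 1
C(2) = 1 + C(1) + C(0) = 1 + 1 + 1 = 3
C(3) = 1 + C(2) + C(1) = 1 + 3 + 1 = 5
C(4) = 1 + C(3) + C(2) = 1 + 5 + 3 = 9
C(5) = 1 + C(4) + C(3) = 1 + 9 + 5 = 15
C(6) = 1 + C(5) + C(4) = 1 + 15 + 9 = 25
C(7) = 1 + C(6) + C(5) = 1 + 25 + 15 = 41
C(8) = 1 + C(7) + C(6) = 1 + 41 + 25 = 67
C(9) = 1 + C(8) + C(7) = 1 + 67 + 41 = 109
C(10) = 1 + C(9) + C(8) = 1 + 109 + 67 = 177
C(11) = 1 + C(10) + C(9) = 1 + 177 + 109 = 287
C(12) = 1 + C(11) + C(10) = 1 + 287 + 177 = 465
C(13) = 1 + C(12) + C(11) = 1 + 465 + 287 = 753
C(14) = 1 + C(13) + C(12) = 1 + 753 + 465 = 1219
C(15) = 1 + C(14) + C(13) = 1 + 1219 + 753 = 1973
C(16) = 1 + C(15) + C(14) = 1 + 1973 + 1219 = 3193
C(17) = 1 + C(16) + C(15) = 1 + 3193 + 1973 = 5167
C(18) = 1 + C(17) + C(16) = 1 + 5167 + 3193 = 8361
C(19) = 1 + C(18) + C(17) = 1 + 8361 + 5167 = 13529
C(20) = 1 + C(19) + C(18) = 1 + 13529 + 8361 = 21891
C(21) = 1 + C(20) + C(19) = 1 + 21891 + 13529 = 35421
C(22) = 1 + C(21) + C(20) = 1 + 35421 + 21891 = 57313
C(23) = 1 + C(22) + C(21) = 1 + 57313 + 35421 = 92735
C(24) = 1 + C(23) + C(22) = 1 + 92735 + 57313 = 150049
C(25) = 1 + C(24) + C(23) = 1 + 150049 + 92735 = 242785

242785


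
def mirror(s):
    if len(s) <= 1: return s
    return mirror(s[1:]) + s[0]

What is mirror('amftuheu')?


mirror('amftuheu') = mirror('mftuheu') + 'a'
mirror('mftuheu') = mirror('ftuheu') + 'm'
mirror('ftuheu') = mirror('tuheu') + 'f'
mirror('tuheu') = mirror('uheu') + 't'
mirror('uheu') = mirror('heu') + 'u'
mirror('heu') = mirror('eu') + 'h'
mirror('eu') = mirror('u') + 'e'
mirror('u') = 'u'  (base case)
Concatenating: 'u' + 'e' + 'h' + 'u' + 't' + 'f' + 'm' + 'a' = 'uehutfma'

uehutfma


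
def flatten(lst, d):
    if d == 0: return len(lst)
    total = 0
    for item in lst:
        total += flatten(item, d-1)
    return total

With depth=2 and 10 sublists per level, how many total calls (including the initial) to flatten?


At depth 0 (root): 1 call
At depth 1: each of 1 parents calls flatten on 10 children = 10 calls
At depth 2: each of 10 parents calls flatten on 10 children = 100 calls
Total: 1 + 10 + 100 = 111

111


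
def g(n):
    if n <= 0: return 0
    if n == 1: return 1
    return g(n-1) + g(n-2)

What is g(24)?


Computing g(24) bottom-up:
g(0) = 0
g(1) = 1
g(2) = g(1) + g(0) = 1 + 0 = 1
g(3) = g(2) + g(1) = 1 + 1 = 2
g(4) = g(3) + g(2) = 2 + 1 = 3
g(5) = g(4) + g(3) = 3 + 2 = 5
g(6) = g(5) + g(4) = 5 + 3 = 8
g(7) = g(6) + g(5) = 8 + 5 = 13
g(8) = g(7) + g(6) = 13 + 8 = 21
g(9) = g(8) + g(7) = 21 + 13 = 34
g(10) = g(9) + g(8) = 34 + 21 = 55
g(11) = g(10) + g(9) = 55 + 34 = 89
g(12) = g(11) + g(10) = 89 + 55 = 144
g(13) = g(12) + g(11) = 144 + 89 = 233
g(14) = g(13) + g(12) = 233 + 144 = 377
g(15) = g(14) + g(13) = 377 + 233 = 610
g(16) = g(15) + g(14) = 610 + 377 = 987
g(17) = g(16) + g(15) = 987 + 610 = 1597
g(18) = g(17) + g(16) = 1597 + 987 = 2584
g(19) = g(18) + g(17) = 2584 + 1597 = 4181
g(20) = g(19) + g(18) = 4181 + 2584 = 6765
g(21) = g(20) + g(19) = 6765 + 4181 = 10946
g(22) = g(21) + g(20) = 10946 + 6765 = 17711
g(23) = g(22) + g(21) = 17711 + 10946 = 28657
g(24) = g(23) + g(22) = 28657 + 17711 = 46368

46368


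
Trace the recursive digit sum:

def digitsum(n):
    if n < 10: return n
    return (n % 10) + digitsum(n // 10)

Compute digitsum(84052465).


digitsum(84052465) = 5 + digitsum(8405246)
digitsum(8405246) = 6 + digitsum(840524)
digitsum(840524) = 4 + digitsum(84052)
digitsum(84052) = 2 + digitsum(8405)
digitsum(8405) = 5 + digitsum(840)
digitsum(840) = 0 + digitsum(84)
digitsum(84) = 4 + digitsum(8)
digitsum(8) = 8  (base case)
Total: 5 + 6 + 4 + 2 + 5 + 0 + 4 + 8 = 34

34


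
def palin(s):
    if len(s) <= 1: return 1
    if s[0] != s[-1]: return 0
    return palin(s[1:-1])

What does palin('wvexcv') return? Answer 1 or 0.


palin('wvexcv'): s[0]='w' != s[-1]='v' -> return 0
Result: 0 (not a palindrome)

0
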